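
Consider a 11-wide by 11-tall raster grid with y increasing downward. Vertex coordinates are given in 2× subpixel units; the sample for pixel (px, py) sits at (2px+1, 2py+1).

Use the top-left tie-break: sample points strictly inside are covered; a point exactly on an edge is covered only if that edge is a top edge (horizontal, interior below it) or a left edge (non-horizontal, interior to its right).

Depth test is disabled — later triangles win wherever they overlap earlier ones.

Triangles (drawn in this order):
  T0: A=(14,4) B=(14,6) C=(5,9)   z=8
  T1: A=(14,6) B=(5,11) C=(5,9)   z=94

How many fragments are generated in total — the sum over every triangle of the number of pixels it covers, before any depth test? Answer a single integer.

T0:
  2·area = 18
  edge (14, 4)→(14, 6): d=(0,2) right/bottom  bias=-1
  edge (14, 6)→(5, 9): d=(-9,3) right/bottom  bias=-1
  edge (5, 9)→(14, 4): d=(9,-5) top-left  bias=+0
    (6,2)@(13, 5): e=[2,12,4] → #
    (7,2)@(15, 5): e=[-2,6,14] → ·
    (8,2)@(17, 5): e=[-6,0,24] → ·  [on edge]
    (4,3)@(9, 7): e=[10,6,2] → #
    (5,3)@(11, 7): e=[6,0,12] → ·  [on edge]
    (6,3)@(13, 7): e=[2,-6,22] → ·
    (2,4)@(5, 9): e=[18,0,0] → ·  [on edge]
    (4,4)@(9, 9): e=[10,-12,20] → ·
  covered (2 px):
    · · · · · · · · · · ·
    · · · · · · · · · · ·
    · · · · · · # · · · ·
    · · · · # · · · · · ·
    · · · · · · · · · · ·
    · · · · · · · · · · ·
    · · · · · · · · · · ·
    · · · · · · · · · · ·
    · · · · · · · · · · ·
    · · · · · · · · · · ·
    · · · · · · · · · · ·
T1:
  2·area = 18
  edge (14, 6)→(5, 11): d=(-9,5) right/bottom  bias=-1
  edge (5, 11)→(5, 9): d=(0,-2) top-left  bias=+0
  edge (5, 9)→(14, 6): d=(9,-3) top-left  bias=+0
    (2,0)@(5, 1): e=[90,0,-72] → ·  [on edge]
    (2,1)@(5, 3): e=[72,0,-54] → ·  [on edge]
    (2,2)@(5, 5): e=[54,0,-36] → ·  [on edge]
    (8,2)@(17, 5): e=[-6,24,0] → ·  [on edge]
    (2,3)@(5, 7): e=[36,0,-18] → ·  [on edge]
    (5,3)@(11, 7): e=[6,12,0] → #  [on edge]
    (6,3)@(13, 7): e=[-4,16,6] → ·
    (2,4)@(5, 9): e=[18,0,0] → #  [on edge]
    (3,4)@(7, 9): e=[8,4,6] → #
    (4,4)@(9, 9): e=[-2,8,12] → ·
    (5,4)@(11, 9): e=[-12,12,18] → ·
    (2,5)@(5, 11): e=[0,0,18] → ·  [on edge]
    (2,6)@(5, 13): e=[-18,0,36] → ·  [on edge]
    (2,7)@(5, 15): e=[-36,0,54] → ·  [on edge]
    (2,8)@(5, 17): e=[-54,0,72] → ·  [on edge]
    (2,9)@(5, 19): e=[-72,0,90] → ·  [on edge]
    (2,10)@(5, 21): e=[-90,0,108] → ·  [on edge]
  covered (3 px):
    · · · · · · · · · · ·
    · · · · · · · · · · ·
    · · · · · · · · · · ·
    · · · · · # · · · · ·
    · · # # · · · · · · ·
    · · · · · · · · · · ·
    · · · · · · · · · · ·
    · · · · · · · · · · ·
    · · · · · · · · · · ·
    · · · · · · · · · · ·
    · · · · · · · · · · ·

Final: 5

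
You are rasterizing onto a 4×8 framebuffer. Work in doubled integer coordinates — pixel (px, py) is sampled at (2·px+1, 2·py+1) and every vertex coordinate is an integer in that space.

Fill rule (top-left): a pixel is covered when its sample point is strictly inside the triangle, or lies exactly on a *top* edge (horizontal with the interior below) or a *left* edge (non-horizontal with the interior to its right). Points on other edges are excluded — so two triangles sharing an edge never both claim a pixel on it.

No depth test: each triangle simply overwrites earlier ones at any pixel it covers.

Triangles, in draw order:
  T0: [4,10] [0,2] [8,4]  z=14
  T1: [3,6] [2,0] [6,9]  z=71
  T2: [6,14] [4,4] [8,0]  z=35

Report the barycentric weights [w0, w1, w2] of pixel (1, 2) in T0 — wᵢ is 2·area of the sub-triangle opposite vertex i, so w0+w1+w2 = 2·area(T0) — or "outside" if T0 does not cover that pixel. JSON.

T0:
  2·area = 56
  edge (4, 10)→(0, 2): d=(-4,-8) top-left  bias=+0
  edge (0, 2)→(8, 4): d=(8,2) right/bottom  bias=-1
  edge (8, 4)→(4, 10): d=(-4,6) right/bottom  bias=-1
    (0,1)@(1, 3): e=[4,6,46] → #
    (1,1)@(3, 3): e=[20,2,34] → #
    (2,1)@(5, 3): e=[36,-2,22] → ·
    (0,2)@(1, 5): e=[-4,22,38] → ·
    (1,2)@(3, 5): e=[12,18,26] → #
    (2,2)@(5, 5): e=[28,14,14] → #
    (3,2)@(7, 5): e=[44,10,2] → #
    (1,3)@(3, 7): e=[4,34,18] → #
    (3,3)@(7, 7): e=[36,26,-6] → ·
    (1,4)@(3, 9): e=[-4,50,10] → ·
    (2,4)@(5, 9): e=[12,46,-2] → ·
  covered (7 px):
    · · · ·
    # # · ·
    · # # #
    · # # ·
    · · · ·
    · · · ·
    · · · ·
    · · · ·
T1:
  2·area = 15
  edge (3, 6)→(2, 0): d=(-1,-6) top-left  bias=+0
  edge (2, 0)→(6, 9): d=(4,9) right/bottom  bias=-1
  edge (6, 9)→(3, 6): d=(-3,-3) top-left  bias=+0
    (1,1)@(3, 3): e=[3,3,9] → #
    (2,1)@(5, 3): e=[15,-15,15] → ·
    (1,2)@(3, 5): e=[1,11,3] → #
    (2,2)@(5, 5): e=[13,-7,9] → ·
    (1,3)@(3, 7): e=[-1,19,-3] → ·
    (2,3)@(5, 7): e=[11,1,3] → #
    (3,3)@(7, 7): e=[23,-17,9] → ·
    (2,4)@(5, 9): e=[9,9,-3] → ·
  covered (3 px):
    · · · ·
    · # · ·
    · # · ·
    · · # ·
    · · · ·
    · · · ·
    · · · ·
    · · · ·
T2:
  2·area = 48
  edge (6, 14)→(4, 4): d=(-2,-10) top-left  bias=+0
  edge (4, 4)→(8, 0): d=(4,-4) top-left  bias=+0
  edge (8, 0)→(6, 14): d=(-2,14) right/bottom  bias=-1
    (3,0)@(7, 1): e=[36,0,12] → #  [on edge]
    (2,1)@(5, 3): e=[12,0,36] → #  [on edge]
    (1,2)@(3, 5): e=[-12,0,60] → ·  [on edge]
    (2,2)@(5, 5): e=[8,8,32] → #
    (0,3)@(1, 7): e=[-36,0,84] → ·  [on edge]
    (2,3)@(5, 7): e=[4,16,28] → #
    (3,3)@(7, 7): e=[24,24,0] → ·  [on edge]
    (2,4)@(5, 9): e=[0,24,24] → #  [on edge]
    (3,4)@(7, 9): e=[20,32,-4] → ·
    (2,5)@(5, 11): e=[-4,32,20] → ·
  covered (7 px):
    · · · #
    · · # #
    · · # #
    · · # ·
    · · # ·
    · · · ·
    · · · ·
    · · · ·

Answer: [18,26,12]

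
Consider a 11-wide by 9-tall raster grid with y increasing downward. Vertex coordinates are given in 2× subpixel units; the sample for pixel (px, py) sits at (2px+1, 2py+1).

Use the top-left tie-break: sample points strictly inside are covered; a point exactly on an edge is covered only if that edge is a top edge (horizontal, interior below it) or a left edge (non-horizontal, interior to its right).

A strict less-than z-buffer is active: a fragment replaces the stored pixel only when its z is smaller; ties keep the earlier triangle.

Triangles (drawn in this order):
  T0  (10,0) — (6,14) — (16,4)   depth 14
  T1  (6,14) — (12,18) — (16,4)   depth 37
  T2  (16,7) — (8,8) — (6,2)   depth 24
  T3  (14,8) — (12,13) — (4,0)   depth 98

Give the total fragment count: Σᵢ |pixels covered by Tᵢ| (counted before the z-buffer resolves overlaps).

T0:
  2·area = 100  (B↔C swapped to make it positive)
  edge (10, 0)→(16, 4): d=(6,4) right/bottom  bias=-1
  edge (16, 4)→(6, 14): d=(-10,10) right/bottom  bias=-1
  edge (6, 14)→(10, 0): d=(4,-14) top-left  bias=+0
    (5,0)@(11, 1): e=[2,80,18] → #
    (6,0)@(13, 1): e=[-6,60,46] → ·
    (9,0)@(19, 1): e=[-30,0,130] → ·  [on edge]
    (5,1)@(11, 3): e=[14,60,26] → #
    (6,1)@(13, 3): e=[6,40,54] → #
    (7,1)@(15, 3): e=[-2,20,82] → ·
    (8,1)@(17, 3): e=[-10,0,110] → ·  [on edge]
    (4,2)@(9, 5): e=[34,60,6] → #
    (7,2)@(15, 5): e=[10,0,90] → ·  [on edge]
    (4,3)@(9, 7): e=[46,40,14] → #
    (6,3)@(13, 7): e=[30,0,70] → ·  [on edge]
    (4,4)@(9, 9): e=[58,20,22] → #
    (5,4)@(11, 9): e=[50,0,50] → ·  [on edge]
    (4,5)@(9, 11): e=[70,0,30] → ·  [on edge]
    (3,6)@(7, 13): e=[90,0,10] → ·  [on edge]
    (2,7)@(5, 15): e=[110,0,-10] → ·  [on edge]
    (1,8)@(3, 17): e=[130,0,-30] → ·  [on edge]
  covered (10 px):
    · · · · · # · · · · ·
    · · · · · # # · · · ·
    · · · · # # # · · · ·
    · · · · # # · · · · ·
    · · · · # · · · · · ·
    · · · # · · · · · · ·
    · · · · · · · · · · ·
    · · · · · · · · · · ·
    · · · · · · · · · · ·
T1:
  2·area = 100  (B↔C swapped to make it positive)
  edge (6, 14)→(16, 4): d=(10,-10) top-left  bias=+0
  edge (16, 4)→(12, 18): d=(-4,14) right/bottom  bias=-1
  edge (12, 18)→(6, 14): d=(-6,-4) top-left  bias=+0
    (9,0)@(19, 1): e=[0,-30,130] → ·  [on edge]
    (8,1)@(17, 3): e=[0,-10,110] → ·  [on edge]
    (7,2)@(15, 5): e=[0,10,90] → #  [on edge]
    (8,2)@(17, 5): e=[20,-18,98] → ·
    (6,3)@(13, 7): e=[0,30,70] → #  [on edge]
    (8,3)@(17, 7): e=[40,-26,86] → ·
    (5,4)@(11, 9): e=[0,50,50] → #  [on edge]
    (7,4)@(15, 9): e=[40,-6,66] → ·
    (4,5)@(9, 11): e=[0,70,30] → #  [on edge]
    (7,5)@(15, 11): e=[60,-14,54] → ·
    (3,6)@(7, 13): e=[0,90,10] → #  [on edge]
    (7,6)@(15, 13): e=[80,-22,42] → ·
    (2,7)@(5, 15): e=[0,110,-10] → ·  [on edge]
    (1,8)@(3, 17): e=[0,130,-30] → ·  [on edge]
  covered (15 px):
    · · · · · · · · · · ·
    · · · · · · · · · · ·
    · · · · · · · # · · ·
    · · · · · · # # · · ·
    · · · · · # # · · · ·
    · · · · # # # · · · ·
    · · · # # # # · · · ·
    · · · · # # · · · · ·
    · · · · · # · · · · ·
T2:
  2·area = 50
  edge (16, 7)→(8, 8): d=(-8,1) right/bottom  bias=-1
  edge (8, 8)→(6, 2): d=(-2,-6) top-left  bias=+0
  edge (6, 2)→(16, 7): d=(10,5) right/bottom  bias=-1
    (3,1)@(7, 3): e=[41,4,5] → #
    (4,1)@(9, 3): e=[39,16,-5] → ·
    (3,2)@(7, 5): e=[25,0,25] → #  [on edge]
    (4,2)@(9, 5): e=[23,12,15] → #
    (5,2)@(11, 5): e=[21,24,5] → #
    (6,2)@(13, 5): e=[19,36,-5] → ·
    (3,3)@(7, 7): e=[9,-4,45] → ·
    (4,3)@(9, 7): e=[7,8,35] → #
    (6,3)@(13, 7): e=[3,32,15] → #
    (7,3)@(15, 7): e=[1,44,5] → #
    (8,3)@(17, 7): e=[-1,56,-5] → ·
    (4,4)@(9, 9): e=[-9,4,55] → ·
    (4,5)@(9, 11): e=[-25,0,75] → ·  [on edge]
    (5,8)@(11, 17): e=[-75,0,125] → ·  [on edge]
  covered (8 px):
    · · · · · · · · · · ·
    · · · # · · · · · · ·
    · · · # # # · · · · ·
    · · · · # # # # · · ·
    · · · · · · · · · · ·
    · · · · · · · · · · ·
    · · · · · · · · · · ·
    · · · · · · · · · · ·
    · · · · · · · · · · ·
T3:
  2·area = 66
  edge (14, 8)→(12, 13): d=(-2,5) right/bottom  bias=-1
  edge (12, 13)→(4, 0): d=(-8,-13) top-left  bias=+0
  edge (4, 0)→(14, 8): d=(10,8) right/bottom  bias=-1
    (2,0)@(5, 1): e=[59,5,2] → #
    (3,0)@(7, 1): e=[49,31,-14] → ·
    (2,1)@(5, 3): e=[55,-11,22] → ·
    (3,1)@(7, 3): e=[45,15,6] → #
    (4,1)@(9, 3): e=[35,41,-10] → ·
    (3,2)@(7, 5): e=[41,-1,26] → ·
    (4,2)@(9, 5): e=[31,25,10] → #
    (5,2)@(11, 5): e=[21,51,-6] → ·
    (4,3)@(9, 7): e=[27,9,30] → #
    (5,3)@(11, 7): e=[17,35,14] → #
    (6,3)@(13, 7): e=[7,61,-2] → ·
    (4,4)@(9, 9): e=[23,-7,50] → ·
  covered (8 px):
    · · # · · · · · · · ·
    · · · # · · · · · · ·
    · · · · # · · · · · ·
    · · · · # # · · · · ·
    · · · · · # # · · · ·
    · · · · · # · · · · ·
    · · · · · · · · · · ·
    · · · · · · · · · · ·
    · · · · · · · · · · ·

Answer: 41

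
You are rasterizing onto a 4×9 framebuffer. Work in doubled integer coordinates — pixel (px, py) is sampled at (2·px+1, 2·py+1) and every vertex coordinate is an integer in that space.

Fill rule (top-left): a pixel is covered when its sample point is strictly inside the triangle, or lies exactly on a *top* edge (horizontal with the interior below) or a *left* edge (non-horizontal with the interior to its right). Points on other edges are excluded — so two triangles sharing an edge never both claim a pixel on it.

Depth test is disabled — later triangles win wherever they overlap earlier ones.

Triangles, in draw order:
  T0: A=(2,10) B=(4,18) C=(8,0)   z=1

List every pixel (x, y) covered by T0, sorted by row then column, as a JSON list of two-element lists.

T0:
  2·area = 68  (B↔C swapped to make it positive)
  edge (2, 10)→(8, 0): d=(6,-10) top-left  bias=+0
  edge (8, 0)→(4, 18): d=(-4,18) right/bottom  bias=-1
  edge (4, 18)→(2, 10): d=(-2,-8) top-left  bias=+0
    (3,1)@(7, 3): e=[8,6,54] → █
    (2,2)@(5, 5): e=[0,34,34] → █  [on edge]
    (3,2)@(7, 5): e=[20,-2,50] → ·
    (2,3)@(5, 7): e=[12,26,30] → █
    (3,3)@(7, 7): e=[32,-10,46] → ·
    (1,4)@(3, 9): e=[4,54,10] → █
    (3,4)@(7, 9): e=[44,-18,42] → ·
    (1,5)@(3, 11): e=[16,46,6] → █
    (3,5)@(7, 11): e=[56,-26,38] → ·
    (1,6)@(3, 13): e=[28,38,2] → █
    (3,6)@(7, 13): e=[68,-34,34] → ·
    (1,7)@(3, 15): e=[40,30,-2] → ·
  covered (9 px):
    · · · ·
    · · · █
    · · █ ·
    · · █ ·
    · █ █ ·
    · █ █ ·
    · █ █ ·
    · · · ·
    · · · ·

Final: [[3,1],[2,2],[2,3],[1,4],[2,4],[1,5],[2,5],[1,6],[2,6]]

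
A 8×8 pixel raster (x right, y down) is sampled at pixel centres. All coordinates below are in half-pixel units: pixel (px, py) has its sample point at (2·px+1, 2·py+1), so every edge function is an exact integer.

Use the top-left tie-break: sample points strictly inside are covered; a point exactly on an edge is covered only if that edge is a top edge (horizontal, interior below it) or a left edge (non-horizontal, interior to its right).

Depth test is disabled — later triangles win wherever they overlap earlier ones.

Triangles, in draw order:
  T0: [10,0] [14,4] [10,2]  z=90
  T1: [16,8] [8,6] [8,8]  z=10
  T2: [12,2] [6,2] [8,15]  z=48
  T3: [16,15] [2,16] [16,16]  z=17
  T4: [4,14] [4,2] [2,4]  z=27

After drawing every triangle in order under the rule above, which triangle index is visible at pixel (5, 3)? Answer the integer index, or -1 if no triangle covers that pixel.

T0:
  2·area = 8
  edge (10, 0)→(14, 4): d=(4,4) right/bottom  bias=-1
  edge (14, 4)→(10, 2): d=(-4,-2) top-left  bias=+0
  edge (10, 2)→(10, 0): d=(0,-2) top-left  bias=+0
    (5,0)@(11, 1): e=[0,6,2] → ·  [on edge]
    (6,1)@(13, 3): e=[0,2,6] → ·  [on edge]
    (7,2)@(15, 5): e=[0,-2,10] → ·  [on edge]
  covered (0 px):
    · · · · · · · ·
    · · · · · · · ·
    · · · · · · · ·
    · · · · · · · ·
    · · · · · · · ·
    · · · · · · · ·
    · · · · · · · ·
    · · · · · · · ·
T1:
  2·area = 16  (B↔C swapped to make it positive)
  edge (16, 8)→(8, 8): d=(-8,0) right/bottom  bias=-1
  edge (8, 8)→(8, 6): d=(0,-2) top-left  bias=+0
  edge (8, 6)→(16, 8): d=(8,2) right/bottom  bias=-1
    (4,3)@(9, 7): e=[8,2,6] → #
    (5,3)@(11, 7): e=[8,6,2] → #
    (6,3)@(13, 7): e=[8,10,-2] → ·
    (4,4)@(9, 9): e=[-8,2,22] → ·
    (5,4)@(11, 9): e=[-8,6,18] → ·
  covered (2 px):
    · · · · · · · ·
    · · · · · · · ·
    · · · · · · · ·
    · · · · # # · ·
    · · · · · · · ·
    · · · · · · · ·
    · · · · · · · ·
    · · · · · · · ·
T2:
  2·area = 78  (B↔C swapped to make it positive)
  edge (12, 2)→(8, 15): d=(-4,13) right/bottom  bias=-1
  edge (8, 15)→(6, 2): d=(-2,-13) top-left  bias=+0
  edge (6, 2)→(12, 2): d=(6,0) top-left  bias=+0
    (3,1)@(7, 3): e=[61,11,6] → #
    (4,1)@(9, 3): e=[35,37,6] → #
    (5,1)@(11, 3): e=[9,63,6] → #
    (6,1)@(13, 3): e=[-17,89,6] → ·
    (3,2)@(7, 5): e=[53,7,18] → #
    (6,2)@(13, 5): e=[-25,85,18] → ·
    (3,3)@(7, 7): e=[45,3,30] → #
    (5,3)@(11, 7): e=[-7,55,30] → ·
    (3,4)@(7, 9): e=[37,-1,42] → ·
    (4,4)@(9, 9): e=[11,25,42] → #
    (5,4)@(11, 9): e=[-15,51,42] → ·
    (4,5)@(9, 11): e=[3,21,54] → #
  covered (10 px):
    · · · · · · · ·
    · · · # # # · ·
    · · · # # # · ·
    · · · # # · · ·
    · · · · # · · ·
    · · · · # · · ·
    · · · · · · · ·
    · · · · · · · ·
T3:
  2·area = 14  (B↔C swapped to make it positive)
  edge (16, 15)→(16, 16): d=(0,1) right/bottom  bias=-1
  edge (16, 16)→(2, 16): d=(-14,0) right/bottom  bias=-1
  edge (2, 16)→(16, 15): d=(14,-1) top-left  bias=+0
  covered (0 px):
    · · · · · · · ·
    · · · · · · · ·
    · · · · · · · ·
    · · · · · · · ·
    · · · · · · · ·
    · · · · · · · ·
    · · · · · · · ·
    · · · · · · · ·
T4:
  2·area = 24  (B↔C swapped to make it positive)
  edge (4, 14)→(2, 4): d=(-2,-10) top-left  bias=+0
  edge (2, 4)→(4, 2): d=(2,-2) top-left  bias=+0
  edge (4, 2)→(4, 14): d=(0,12) right/bottom  bias=-1
    (2,0)@(5, 1): e=[36,0,-12] → ·  [on edge]
    (1,1)@(3, 3): e=[12,0,12] → #  [on edge]
    (2,1)@(5, 3): e=[32,4,-12] → ·
    (0,2)@(1, 5): e=[-12,0,36] → ·  [on edge]
    (1,2)@(3, 5): e=[8,4,12] → #
    (2,2)@(5, 5): e=[28,8,-12] → ·
    (1,3)@(3, 7): e=[4,8,12] → #
    (2,3)@(5, 7): e=[24,12,-12] → ·
    (1,4)@(3, 9): e=[0,12,12] → #  [on edge]
    (2,4)@(5, 9): e=[20,16,-12] → ·
    (1,5)@(3, 11): e=[-4,16,12] → ·
  covered (4 px):
    · · · · · · · ·
    · # · · · · · ·
    · # · · · · · ·
    · # · · · · · ·
    · # · · · · · ·
    · · · · · · · ·
    · · · · · · · ·
    · · · · · · · ·

Z-buffer (winner per pixel, '.' = empty):
  . . . . . . . .
  . 4 . 2 2 2 . .
  . 4 . 2 2 2 . .
  . 4 . 2 2 1 . .
  . 4 . . 2 . . .
  . . . . 2 . . .
  . . . . . . . .
  . . . . . . . .

Result: 1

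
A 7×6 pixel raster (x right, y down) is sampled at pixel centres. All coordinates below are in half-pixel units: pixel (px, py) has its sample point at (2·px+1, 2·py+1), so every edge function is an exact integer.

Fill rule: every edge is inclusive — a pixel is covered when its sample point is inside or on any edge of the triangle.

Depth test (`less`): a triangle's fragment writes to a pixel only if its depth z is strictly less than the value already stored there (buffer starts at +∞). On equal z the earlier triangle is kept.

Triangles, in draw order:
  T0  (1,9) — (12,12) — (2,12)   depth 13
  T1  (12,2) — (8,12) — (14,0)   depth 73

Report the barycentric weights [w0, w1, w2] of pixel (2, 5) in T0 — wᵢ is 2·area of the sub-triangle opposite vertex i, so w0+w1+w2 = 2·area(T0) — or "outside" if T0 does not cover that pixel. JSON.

T0:
  2·area = 30
  edge (1, 9)→(12, 12): d=(11,3) inclusive
  edge (12, 12)→(2, 12): d=(-10,0) inclusive
  edge (2, 12)→(1, 9): d=(-1,-3) inclusive
    (0,4)@(1, 9): e=[0,30,0] → █  [on edge]
    (1,4)@(3, 9): e=[-6,30,6] → ·
    (0,5)@(1, 11): e=[22,10,-2] → ·
    (1,5)@(3, 11): e=[16,10,4] → █
    (2,5)@(5, 11): e=[10,10,10] → █
    (3,5)@(7, 11): e=[4,10,16] → █
    (4,5)@(9, 11): e=[-2,10,22] → ·
  covered (4 px):
    · · · · · · ·
    · · · · · · ·
    · · · · · · ·
    · · · · · · ·
    █ · · · · · ·
    · █ █ █ · · ·
T1:
  2·area = 12  (B↔C swapped to make it positive)
  edge (12, 2)→(14, 0): d=(2,-2) inclusive
  edge (14, 0)→(8, 12): d=(-6,12) inclusive
  edge (8, 12)→(12, 2): d=(4,-10) inclusive
    (6,0)@(13, 1): e=[0,6,6] → █  [on edge]
    (5,1)@(11, 3): e=[0,18,-6] → ·  [on edge]
    (6,1)@(13, 3): e=[4,-6,14] → ·
    (4,2)@(9, 5): e=[0,30,-18] → ·  [on edge]
    (5,2)@(11, 5): e=[4,6,2] → █
    (6,2)@(13, 5): e=[8,-18,22] → ·
    (3,3)@(7, 7): e=[0,42,-30] → ·  [on edge]
    (5,3)@(11, 7): e=[8,-6,10] → ·
    (2,4)@(5, 9): e=[0,54,-42] → ·  [on edge]
    (1,5)@(3, 11): e=[0,66,-54] → ·  [on edge]
  covered (2 px):
    · · · · · · █
    · · · · · · ·
    · · · · · █ ·
    · · · · · · ·
    · · · · · · ·
    · · · · · · ·

Answer: [10,10,10]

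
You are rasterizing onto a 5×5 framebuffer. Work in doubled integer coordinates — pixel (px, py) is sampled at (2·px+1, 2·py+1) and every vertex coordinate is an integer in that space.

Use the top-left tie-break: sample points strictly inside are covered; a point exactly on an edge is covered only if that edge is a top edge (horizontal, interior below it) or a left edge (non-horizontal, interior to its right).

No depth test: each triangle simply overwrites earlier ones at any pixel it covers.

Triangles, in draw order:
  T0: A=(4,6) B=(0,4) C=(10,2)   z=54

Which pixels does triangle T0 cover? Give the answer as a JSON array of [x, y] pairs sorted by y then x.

T0:
  2·area = 28
  edge (4, 6)→(0, 4): d=(-4,-2) top-left  bias=+0
  edge (0, 4)→(10, 2): d=(10,-2) top-left  bias=+0
  edge (10, 2)→(4, 6): d=(-6,4) right/bottom  bias=-1
    (2,1)@(5, 3): e=[14,0,14] → #  [on edge]
    (3,1)@(7, 3): e=[18,4,6] → #
    (4,1)@(9, 3): e=[22,8,-2] → ·
    (1,2)@(3, 5): e=[2,16,10] → #
    (3,2)@(7, 5): e=[10,24,-6] → ·
    (1,3)@(3, 7): e=[-6,36,-2] → ·
    (2,3)@(5, 7): e=[-2,40,-10] → ·
  covered (4 px):
    · · · · ·
    · · # # ·
    · # # · ·
    · · · · ·
    · · · · ·

Final: [[2,1],[3,1],[1,2],[2,2]]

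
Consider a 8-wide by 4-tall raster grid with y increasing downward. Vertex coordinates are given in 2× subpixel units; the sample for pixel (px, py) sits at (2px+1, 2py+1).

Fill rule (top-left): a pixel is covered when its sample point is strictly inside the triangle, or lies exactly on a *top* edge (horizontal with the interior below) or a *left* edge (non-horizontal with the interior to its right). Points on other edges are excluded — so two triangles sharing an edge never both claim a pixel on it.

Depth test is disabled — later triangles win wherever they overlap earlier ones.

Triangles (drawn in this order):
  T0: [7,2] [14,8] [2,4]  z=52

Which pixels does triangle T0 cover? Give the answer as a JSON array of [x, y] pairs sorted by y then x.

T0:
  2·area = 44
  edge (7, 2)→(14, 8): d=(7,6) right/bottom  bias=-1
  edge (14, 8)→(2, 4): d=(-12,-4) top-left  bias=+0
  edge (2, 4)→(7, 2): d=(5,-2) top-left  bias=+0
    (2,1)@(5, 3): e=[19,24,1] → █
    (3,1)@(7, 3): e=[7,32,5] → █
    (4,1)@(9, 3): e=[-5,40,9] → ·
    (2,2)@(5, 5): e=[33,0,11] → █  [on edge]
    (4,2)@(9, 5): e=[9,16,19] → █
    (5,2)@(11, 5): e=[-3,24,23] → ·
    (2,3)@(5, 7): e=[47,-24,21] → ·
    (3,3)@(7, 7): e=[35,-16,25] → ·
    (4,3)@(9, 7): e=[23,-8,29] → ·
    (5,3)@(11, 7): e=[11,0,33] → █  [on edge]
    (6,3)@(13, 7): e=[-1,8,37] → ·
  covered (6 px):
    · · · · · · · ·
    · · █ █ · · · ·
    · · █ █ █ · · ·
    · · · · · █ · ·

Result: [[2,1],[3,1],[2,2],[3,2],[4,2],[5,3]]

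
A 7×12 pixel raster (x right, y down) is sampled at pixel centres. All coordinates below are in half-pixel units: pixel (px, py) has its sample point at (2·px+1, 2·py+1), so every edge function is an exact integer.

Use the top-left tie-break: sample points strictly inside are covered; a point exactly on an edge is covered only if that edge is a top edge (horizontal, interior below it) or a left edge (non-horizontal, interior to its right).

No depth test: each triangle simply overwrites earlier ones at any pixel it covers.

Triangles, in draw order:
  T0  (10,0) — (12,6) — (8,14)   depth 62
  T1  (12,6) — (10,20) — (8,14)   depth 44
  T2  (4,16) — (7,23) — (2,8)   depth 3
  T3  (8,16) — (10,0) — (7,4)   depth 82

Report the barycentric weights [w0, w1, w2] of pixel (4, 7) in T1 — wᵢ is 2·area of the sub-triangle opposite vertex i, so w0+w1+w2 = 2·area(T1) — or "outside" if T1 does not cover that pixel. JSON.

T0:
  2·area = 40
  edge (10, 0)→(12, 6): d=(2,6) right/bottom  bias=-1
  edge (12, 6)→(8, 14): d=(-4,8) right/bottom  bias=-1
  edge (8, 14)→(10, 0): d=(2,-14) top-left  bias=+0
    (5,1)@(11, 3): e=[0,20,20] → ·  [on edge]
    (5,2)@(11, 5): e=[4,12,24] → #
    (6,2)@(13, 5): e=[-8,-4,52] → ·
    (4,3)@(9, 7): e=[20,20,0] → #  [on edge]
    (6,3)@(13, 7): e=[-4,-12,56] → ·
    (4,4)@(9, 9): e=[24,12,4] → #
    (5,4)@(11, 9): e=[12,-4,32] → ·
    (6,4)@(13, 9): e=[0,-20,60] → ·  [on edge]
    (4,5)@(9, 11): e=[28,4,8] → #
    (5,5)@(11, 11): e=[16,-12,36] → ·
    (4,6)@(9, 13): e=[32,-4,12] → ·
    (3,10)@(7, 21): e=[60,-20,0] → ·  [on edge]
  covered (5 px):
    · · · · · · ·
    · · · · · · ·
    · · · · · # ·
    · · · · # # ·
    · · · · # · ·
    · · · · # · ·
    · · · · · · ·
    · · · · · · ·
    · · · · · · ·
    · · · · · · ·
    · · · · · · ·
    · · · · · · ·
T1:
  2·area = 40
  edge (12, 6)→(10, 20): d=(-2,14) right/bottom  bias=-1
  edge (10, 20)→(8, 14): d=(-2,-6) top-left  bias=+0
  edge (8, 14)→(12, 6): d=(4,-8) top-left  bias=+0
    (2,2)@(5, 5): e=[100,0,-60] → ·  [on edge]
    (5,4)@(11, 9): e=[8,28,4] → #
    (6,4)@(13, 9): e=[-20,40,20] → ·
    (3,5)@(7, 11): e=[60,0,-20] → ·  [on edge]
    (5,5)@(11, 11): e=[4,24,12] → #
    (6,5)@(13, 11): e=[-24,36,28] → ·
    (4,6)@(9, 13): e=[28,8,4] → #
    (5,6)@(11, 13): e=[0,20,20] → ·  [on edge]
    (4,7)@(9, 15): e=[24,4,12] → #
    (5,7)@(11, 15): e=[-4,16,28] → ·
    (4,8)@(9, 17): e=[20,0,20] → #  [on edge]
    (5,8)@(11, 17): e=[-8,12,36] → ·
    (5,11)@(11, 23): e=[-20,0,60] → ·  [on edge]
  covered (5 px):
    · · · · · · ·
    · · · · · · ·
    · · · · · · ·
    · · · · · · ·
    · · · · · # ·
    · · · · · # ·
    · · · · # · ·
    · · · · # · ·
    · · · · # · ·
    · · · · · · ·
    · · · · · · ·
    · · · · · · ·
T2:
  2·area = 10  (B↔C swapped to make it positive)
  edge (4, 16)→(2, 8): d=(-2,-8) top-left  bias=+0
  edge (2, 8)→(7, 23): d=(5,15) right/bottom  bias=-1
  edge (7, 23)→(4, 16): d=(-3,-7) top-left  bias=+0
    (0,2)@(1, 5): e=[-2,0,12] → ·  [on edge]
    (0,4)@(1, 9): e=[-10,20,0] → ·  [on edge]
    (1,5)@(3, 11): e=[2,0,8] → ·  [on edge]
    (2,8)@(5, 17): e=[6,0,4] → ·  [on edge]
    (3,11)@(7, 23): e=[10,0,0] → ·  [on edge]
  covered (0 px):
    · · · · · · ·
    · · · · · · ·
    · · · · · · ·
    · · · · · · ·
    · · · · · · ·
    · · · · · · ·
    · · · · · · ·
    · · · · · · ·
    · · · · · · ·
    · · · · · · ·
    · · · · · · ·
    · · · · · · ·
T3:
  2·area = 40  (B↔C swapped to make it positive)
  edge (8, 16)→(7, 4): d=(-1,-12) top-left  bias=+0
  edge (7, 4)→(10, 0): d=(3,-4) top-left  bias=+0
  edge (10, 0)→(8, 16): d=(-2,16) right/bottom  bias=-1
    (4,1)@(9, 3): e=[25,5,10] → #
    (5,1)@(11, 3): e=[49,13,-22] → ·
    (4,2)@(9, 5): e=[23,11,6] → #
    (5,2)@(11, 5): e=[47,19,-26] → ·
    (4,3)@(9, 7): e=[21,17,2] → #
    (5,3)@(11, 7): e=[45,25,-30] → ·
    (4,4)@(9, 9): e=[19,23,-2] → ·
  covered (3 px):
    · · · · · · ·
    · · · · # · ·
    · · · · # · ·
    · · · · # · ·
    · · · · · · ·
    · · · · · · ·
    · · · · · · ·
    · · · · · · ·
    · · · · · · ·
    · · · · · · ·
    · · · · · · ·
    · · · · · · ·

Final: [4,12,24]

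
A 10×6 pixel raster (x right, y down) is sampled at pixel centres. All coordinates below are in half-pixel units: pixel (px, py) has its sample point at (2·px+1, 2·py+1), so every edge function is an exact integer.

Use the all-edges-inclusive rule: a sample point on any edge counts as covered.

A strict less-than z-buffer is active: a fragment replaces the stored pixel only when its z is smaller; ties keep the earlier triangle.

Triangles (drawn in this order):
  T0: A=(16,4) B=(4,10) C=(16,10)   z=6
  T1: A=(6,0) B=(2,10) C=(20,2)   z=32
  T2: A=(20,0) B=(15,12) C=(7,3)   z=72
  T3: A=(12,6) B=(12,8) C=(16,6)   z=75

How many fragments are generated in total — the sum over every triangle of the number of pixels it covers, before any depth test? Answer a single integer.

T0:
  2·area = 72  (B↔C swapped to make it positive)
  edge (16, 4)→(16, 10): d=(0,6) inclusive
  edge (16, 10)→(4, 10): d=(-12,0) inclusive
  edge (4, 10)→(16, 4): d=(12,-6) inclusive
    (7,2)@(15, 5): e=[6,60,6] → X
    (8,2)@(17, 5): e=[-6,60,18] → .
    (5,3)@(11, 7): e=[30,36,6] → X
    (6,3)@(13, 7): e=[18,36,18] → X
    (8,3)@(17, 7): e=[-6,36,42] → .
    (3,4)@(7, 9): e=[54,12,6] → X
    (4,4)@(9, 9): e=[42,12,18] → X
    (8,4)@(17, 9): e=[-6,12,66] → .
    (3,5)@(7, 11): e=[54,-12,30] → .
    (4,5)@(9, 11): e=[42,-12,42] → .
    (5,5)@(11, 11): e=[30,-12,54] → .
    (6,5)@(13, 11): e=[18,-12,66] → .
  covered (9 px):
    . . . . . . . . . .
    . . . . . . . . . .
    . . . . . . . X . .
    . . . . . X X X . .
    . . . X X X X X . .
    . . . . . . . . . .
T1:
  2·area = 148  (B↔C swapped to make it positive)
  edge (6, 0)→(20, 2): d=(14,2) inclusive
  edge (20, 2)→(2, 10): d=(-18,8) inclusive
  edge (2, 10)→(6, 0): d=(4,-10) inclusive
    (3,0)@(7, 1): e=[12,122,14] → X
    (4,0)@(9, 1): e=[8,106,34] → X
    (5,0)@(11, 1): e=[4,90,54] → X
    (6,0)@(13, 1): e=[0,74,74] → X  [on edge]
    (7,0)@(15, 1): e=[-4,58,94] → .
    (2,1)@(5, 3): e=[44,102,2] → X
    (7,1)@(15, 3): e=[24,22,102] → X
    (8,1)@(17, 3): e=[20,6,122] → X
    (9,1)@(19, 3): e=[16,-10,142] → .
    (2,2)@(5, 5): e=[72,66,10] → X
    (7,2)@(15, 5): e=[52,-14,110] → .
    (8,2)@(17, 5): e=[48,-30,130] → .
  covered (19 px):
    . . . X X X X . . .
    . . X X X X X X X .
    . . X X X X X . . .
    . . X X . . . . . .
    . X . . . . . . . .
    . . . . . . . . . .
T2:
  2·area = 141
  edge (20, 0)→(15, 12): d=(-5,12) inclusive
  edge (15, 12)→(7, 3): d=(-8,-9) inclusive
  edge (7, 3)→(20, 0): d=(13,-3) inclusive
    (8,0)@(17, 1): e=[31,106,4] → X
    (9,0)@(19, 1): e=[7,124,10] → X
    (3,1)@(7, 3): e=[141,0,0] → X  [on edge]
    (4,1)@(9, 3): e=[117,18,6] → X
    (5,1)@(11, 3): e=[93,36,12] → X
    (6,1)@(13, 3): e=[69,54,18] → X
    (7,1)@(15, 3): e=[45,72,24] → X
    (9,1)@(19, 3): e=[-3,108,36] → .
    (3,2)@(7, 5): e=[131,-16,26] → .
    (4,2)@(9, 5): e=[107,2,32] → X
    (9,2)@(19, 5): e=[-13,92,62] → .
    (4,3)@(9, 7): e=[97,-14,58] → .
  covered (20 px):
    . . . . . . . . X X
    . . . X X X X X X .
    . . . . X X X X X .
    . . . . . X X X X .
    . . . . . . X X . .
    . . . . . . . X . .
T3:
  2·area = 8  (B↔C swapped to make it positive)
  edge (12, 6)→(16, 6): d=(4,0) inclusive
  edge (16, 6)→(12, 8): d=(-4,2) inclusive
  edge (12, 8)→(12, 6): d=(0,-2) inclusive
    (6,3)@(13, 7): e=[4,2,2] → X
    (7,3)@(15, 7): e=[4,-2,6] → .
    (6,4)@(13, 9): e=[12,-6,2] → .
  covered (1 px):
    . . . . . . . . . .
    . . . . . . . . . .
    . . . . . . . . . .
    . . . . . . X . . .
    . . . . . . . . . .
    . . . . . . . . . .

Result: 49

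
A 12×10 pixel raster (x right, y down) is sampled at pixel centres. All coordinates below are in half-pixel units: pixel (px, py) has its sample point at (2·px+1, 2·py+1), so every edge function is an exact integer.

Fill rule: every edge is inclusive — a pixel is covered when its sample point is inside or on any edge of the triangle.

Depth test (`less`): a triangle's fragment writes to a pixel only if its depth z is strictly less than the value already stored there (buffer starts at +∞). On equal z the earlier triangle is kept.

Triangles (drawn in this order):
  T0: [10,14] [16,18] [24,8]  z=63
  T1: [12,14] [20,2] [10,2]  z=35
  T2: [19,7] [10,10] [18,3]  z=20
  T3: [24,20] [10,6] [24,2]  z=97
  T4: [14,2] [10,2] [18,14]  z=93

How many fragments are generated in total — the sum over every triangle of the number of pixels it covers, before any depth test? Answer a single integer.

T0:
  2·area = 92  (B↔C swapped to make it positive)
  edge (10, 14)→(24, 8): d=(14,-6) inclusive
  edge (24, 8)→(16, 18): d=(-8,10) inclusive
  edge (16, 18)→(10, 14): d=(-6,-4) inclusive
    (11,4)@(23, 9): e=[8,2,82] → X
    (8,5)@(17, 11): e=[0,46,46] → X  [on edge]
    (9,5)@(19, 11): e=[12,26,54] → X
    (10,5)@(21, 11): e=[24,6,62] → X
    (11,5)@(23, 11): e=[36,-14,70] → .
    (6,6)@(13, 13): e=[4,70,18] → X
    (7,6)@(15, 13): e=[16,50,26] → X
    (10,6)@(21, 13): e=[52,-10,50] → .
    (6,7)@(13, 15): e=[32,54,6] → X
    (9,7)@(19, 15): e=[68,-6,30] → .
    (1,8)@(3, 17): e=[0,138,-46] → .  [on edge]
    (6,8)@(13, 17): e=[60,38,-6] → .
  covered (12 px):
    . . . . . . . . . . . .
    . . . . . . . . . . . .
    . . . . . . . . . . . .
    . . . . . . . . . . . .
    . . . . . . . . . . . X
    . . . . . . . . X X X .
    . . . . . . X X X X . .
    . . . . . . X X X . . .
    . . . . . . . X . . . .
    . . . . . . . . . . . .
T1:
  2·area = 120  (B↔C swapped to make it positive)
  edge (12, 14)→(10, 2): d=(-2,-12) inclusive
  edge (10, 2)→(20, 2): d=(10,0) inclusive
  edge (20, 2)→(12, 14): d=(-8,12) inclusive
    (5,1)@(11, 3): e=[10,10,100] → X
    (6,1)@(13, 3): e=[34,10,76] → X
    (7,1)@(15, 3): e=[58,10,52] → X
    (8,1)@(17, 3): e=[82,10,28] → X
    (9,1)@(19, 3): e=[106,10,4] → X
    (10,1)@(21, 3): e=[130,10,-20] → .
    (5,2)@(11, 5): e=[6,30,84] → X
    (9,2)@(19, 5): e=[102,30,-12] → .
    (5,3)@(11, 7): e=[2,50,68] → X
    (8,3)@(17, 7): e=[74,50,-4] → .
    (5,4)@(11, 9): e=[-2,70,52] → .
    (6,4)@(13, 9): e=[22,70,28] → X
  covered (15 px):
    . . . . . . . . . . . .
    . . . . . X X X X X . .
    . . . . . X X X X . . .
    . . . . . X X X . . . .
    . . . . . . X X . . . .
    . . . . . . X . . . . .
    . . . . . . . . . . . .
    . . . . . . . . . . . .
    . . . . . . . . . . . .
    . . . . . . . . . . . .
T2:
  2·area = 39
  edge (19, 7)→(10, 10): d=(-9,3) inclusive
  edge (10, 10)→(18, 3): d=(8,-7) inclusive
  edge (18, 3)→(19, 7): d=(1,4) inclusive
    (8,2)@(17, 5): e=[24,9,6] → X
    (9,2)@(19, 5): e=[18,23,-2] → .
    (7,3)@(15, 7): e=[12,11,16] → X
    (9,3)@(19, 7): e=[0,39,0] → X  [on edge]
    (10,3)@(21, 7): e=[-6,53,-8] → .
    (6,4)@(13, 9): e=[0,13,26] → X  [on edge]
    (7,4)@(15, 9): e=[-6,27,18] → .
    (8,4)@(17, 9): e=[-12,41,10] → .
    (9,4)@(19, 9): e=[-18,55,2] → .
    (3,5)@(7, 11): e=[0,-13,52] → .  [on edge]
    (6,5)@(13, 11): e=[-18,29,28] → .
    (0,6)@(1, 13): e=[0,-39,78] → .  [on edge]
    (10,7)@(21, 15): e=[-78,117,0] → .  [on edge]
  covered (5 px):
    . . . . . . . . . . . .
    . . . . . . . . . . . .
    . . . . . . . . X . . .
    . . . . . . . X X X . .
    . . . . . . X . . . . .
    . . . . . . . . . . . .
    . . . . . . . . . . . .
    . . . . . . . . . . . .
    . . . . . . . . . . . .
    . . . . . . . . . . . .
T3:
  2·area = 252
  edge (24, 20)→(10, 6): d=(-14,-14) inclusive
  edge (10, 6)→(24, 2): d=(14,-4) inclusive
  edge (24, 2)→(24, 20): d=(0,18) inclusive
    (2,0)@(5, 1): e=[0,-90,342] → .  [on edge]
    (3,1)@(7, 3): e=[0,-54,306] → .  [on edge]
    (10,1)@(21, 3): e=[196,2,54] → X
    (11,1)@(23, 3): e=[224,10,18] → X
    (4,2)@(9, 5): e=[0,-18,270] → .  [on edge]
    (7,2)@(15, 5): e=[84,6,162] → X
    (8,2)@(17, 5): e=[112,14,126] → X
    (9,2)@(19, 5): e=[140,22,90] → X
    (5,3)@(11, 7): e=[0,18,234] → X  [on edge]
    (6,3)@(13, 7): e=[28,26,198] → X
    (5,4)@(11, 9): e=[-28,46,234] → .
    (6,4)@(13, 9): e=[0,54,198] → X  [on edge]
    (7,5)@(15, 11): e=[0,90,162] → X  [on edge]
    (8,6)@(17, 13): e=[0,126,126] → X  [on edge]
    (9,7)@(19, 15): e=[0,162,90] → X  [on edge]
    (10,8)@(21, 17): e=[0,198,54] → X  [on edge]
    (11,9)@(23, 19): e=[0,234,18] → X  [on edge]
  covered (35 px):
    . . . . . . . . . . . .
    . . . . . . . . . . X X
    . . . . . . . X X X X X
    . . . . . X X X X X X X
    . . . . . . X X X X X X
    . . . . . . . X X X X X
    . . . . . . . . X X X X
    . . . . . . . . . X X X
    . . . . . . . . . . X X
    . . . . . . . . . . . X
T4:
  2·area = 48  (B↔C swapped to make it positive)
  edge (14, 2)→(18, 14): d=(4,12) inclusive
  edge (18, 14)→(10, 2): d=(-8,-12) inclusive
  edge (10, 2)→(14, 2): d=(4,0) inclusive
    (5,1)@(11, 3): e=[40,4,4] → X
    (6,1)@(13, 3): e=[16,28,4] → X
    (7,1)@(15, 3): e=[-8,52,4] → .
    (5,2)@(11, 5): e=[48,-12,12] → .
    (6,2)@(13, 5): e=[24,12,12] → X
    (7,2)@(15, 5): e=[0,36,12] → X  [on edge]
    (8,2)@(17, 5): e=[-24,60,12] → .
    (6,3)@(13, 7): e=[32,-4,20] → .
    (7,3)@(15, 7): e=[8,20,20] → X
    (8,3)@(17, 7): e=[-16,44,20] → .
    (7,4)@(15, 9): e=[16,4,28] → X
    (8,4)@(17, 9): e=[-8,28,28] → .
    (8,5)@(17, 11): e=[0,12,36] → X  [on edge]
    (9,8)@(19, 17): e=[0,-12,60] → .  [on edge]
  covered (7 px):
    . . . . . . . . . . . .
    . . . . . X X . . . . .
    . . . . . . X X . . . .
    . . . . . . . X . . . .
    . . . . . . . X . . . .
    . . . . . . . . X . . .
    . . . . . . . . . . . .
    . . . . . . . . . . . .
    . . . . . . . . . . . .
    . . . . . . . . . . . .

Answer: 74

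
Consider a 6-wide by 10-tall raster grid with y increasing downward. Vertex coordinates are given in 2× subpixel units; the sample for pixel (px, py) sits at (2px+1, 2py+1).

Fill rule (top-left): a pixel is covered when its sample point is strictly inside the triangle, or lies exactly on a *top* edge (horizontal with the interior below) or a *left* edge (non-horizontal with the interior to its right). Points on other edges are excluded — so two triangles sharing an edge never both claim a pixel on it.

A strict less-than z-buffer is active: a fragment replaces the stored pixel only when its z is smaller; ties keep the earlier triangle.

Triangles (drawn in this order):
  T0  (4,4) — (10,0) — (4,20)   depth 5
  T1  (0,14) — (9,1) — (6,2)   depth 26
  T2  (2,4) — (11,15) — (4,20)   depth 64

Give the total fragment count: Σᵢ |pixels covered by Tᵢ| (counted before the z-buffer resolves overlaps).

T0:
  2·area = 96
  edge (4, 4)→(10, 0): d=(6,-4) top-left  bias=+0
  edge (10, 0)→(4, 20): d=(-6,20) right/bottom  bias=-1
  edge (4, 20)→(4, 4): d=(0,-16) top-left  bias=+0
    (4,0)@(9, 1): e=[2,14,80] → #
    (5,0)@(11, 1): e=[10,-26,112] → ·
    (3,1)@(7, 3): e=[6,42,48] → #
    (5,1)@(11, 3): e=[22,-38,112] → ·
    (2,2)@(5, 5): e=[10,70,16] → #
    (4,2)@(9, 5): e=[26,-10,80] → ·
    (2,3)@(5, 7): e=[22,58,16] → #
    (4,3)@(9, 7): e=[38,-22,80] → ·
    (2,4)@(5, 9): e=[34,46,16] → #
    (4,4)@(9, 9): e=[50,-34,80] → ·
    (2,5)@(5, 11): e=[46,34,16] → #
    (3,5)@(7, 11): e=[54,-6,48] → ·
  covered (12 px):
    · · · · # ·
    · · · # # ·
    · · # # · ·
    · · # # · ·
    · · # # · ·
    · · # · · ·
    · · # · · ·
    · · # · · ·
    · · · · · ·
    · · · · · ·
T1:
  2·area = 30  (B↔C swapped to make it positive)
  edge (0, 14)→(6, 2): d=(6,-12) top-left  bias=+0
  edge (6, 2)→(9, 1): d=(3,-1) top-left  bias=+0
  edge (9, 1)→(0, 14): d=(-9,13) right/bottom  bias=-1
    (4,0)@(9, 1): e=[30,0,0] → ·  [on edge]
    (1,1)@(3, 3): e=[-30,0,60] → ·  [on edge]
    (3,1)@(7, 3): e=[18,4,8] → #
    (4,1)@(9, 3): e=[42,6,-18] → ·
    (2,2)@(5, 5): e=[6,8,16] → #
    (3,2)@(7, 5): e=[30,10,-10] → ·
    (2,3)@(5, 7): e=[18,14,-2] → ·
    (1,4)@(3, 9): e=[6,18,6] → #
    (2,4)@(5, 9): e=[30,20,-20] → ·
    (1,5)@(3, 11): e=[18,24,-12] → ·
  covered (3 px):
    · · · · · ·
    · · · # · ·
    · · # · · ·
    · · · · · ·
    · # · · · ·
    · · · · · ·
    · · · · · ·
    · · · · · ·
    · · · · · ·
    · · · · · ·
T2:
  2·area = 122
  edge (2, 4)→(11, 15): d=(9,11) right/bottom  bias=-1
  edge (11, 15)→(4, 20): d=(-7,5) right/bottom  bias=-1
  edge (4, 20)→(2, 4): d=(-2,-16) top-left  bias=+0
    (1,3)@(3, 7): e=[16,96,10] → #
    (2,3)@(5, 7): e=[-6,86,42] → ·
    (1,4)@(3, 9): e=[34,82,6] → #
    (2,4)@(5, 9): e=[12,72,38] → #
    (3,4)@(7, 9): e=[-10,62,70] → ·
    (1,5)@(3, 11): e=[52,68,2] → #
    (3,5)@(7, 11): e=[8,48,66] → #
    (4,5)@(9, 11): e=[-14,38,98] → ·
    (1,6)@(3, 13): e=[70,54,-2] → ·
    (2,6)@(5, 13): e=[48,44,30] → #
    (4,6)@(9, 13): e=[4,24,94] → #
    (5,6)@(11, 13): e=[-18,14,126] → ·
    (5,7)@(11, 15): e=[0,0,122] → ·  [on edge]
  covered (15 px):
    · · · · · ·
    · · · · · ·
    · · · · · ·
    · # · · · ·
    · # # · · ·
    · # # # · ·
    · · # # # ·
    · · # # # ·
    · · # # · ·
    · · # · · ·

Result: 30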